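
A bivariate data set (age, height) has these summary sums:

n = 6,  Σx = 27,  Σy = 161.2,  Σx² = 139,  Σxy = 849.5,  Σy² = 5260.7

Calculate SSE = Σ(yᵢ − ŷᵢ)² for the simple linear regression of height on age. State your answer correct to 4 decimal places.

Sxx = Σx² − (Σx)²/n = 139 − 121.5 = 17.5
Sxy = Σxy − (Σx)(Σy)/n = 849.5 − 725.4 = 124.1
Syy = Σy² − (Σy)²/n = 5260.7 − 4330.906667 = 929.793333
b = Sxy/Sxx = 124.1/17.5 = 7.091429
SSE = Syy − b·Sxy = 929.793333 − 7.091429·124.1 = 49.747048

49.7470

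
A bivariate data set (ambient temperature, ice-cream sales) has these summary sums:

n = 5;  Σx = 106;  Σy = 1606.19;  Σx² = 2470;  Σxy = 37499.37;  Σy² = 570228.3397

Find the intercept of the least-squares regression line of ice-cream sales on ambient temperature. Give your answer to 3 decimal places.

Sxx = Σx² − (Σx)²/n = 2470 − 2247.2 = 222.8
Sxy = Σxy − (Σx)(Σy)/n = 37499.37 − 34051.228 = 3448.142
b = Sxy/Sxx = 3448.142/222.8 = 15.476400
a = ȳ − b·x̄ = 321.238 − 15.476400·21.2 = -6.861688

-6.862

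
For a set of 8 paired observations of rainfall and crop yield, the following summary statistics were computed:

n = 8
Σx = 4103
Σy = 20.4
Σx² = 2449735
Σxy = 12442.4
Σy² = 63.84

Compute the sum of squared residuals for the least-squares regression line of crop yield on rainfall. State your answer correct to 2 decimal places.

Sxx = Σx² − (Σx)²/n = 2449735 − 2104326.125 = 345408.875
Sxy = Σxy − (Σx)(Σy)/n = 12442.4 − 10462.65 = 1979.75
Syy = Σy² − (Σy)²/n = 63.84 − 52.02 = 11.82
b = Sxy/Sxx = 1979.75/345408.875 = 0.005732
SSE = Syy − b·Sxy = 11.82 − 0.005732·1979.75 = 0.472839

0.47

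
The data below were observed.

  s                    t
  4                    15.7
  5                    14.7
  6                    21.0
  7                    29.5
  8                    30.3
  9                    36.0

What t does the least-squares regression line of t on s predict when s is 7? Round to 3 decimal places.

n = 6, Σx = 39, Σy = 147.2, Σxy = 1035.2, Σx² = 271
Sxx = Σx² − (Σx)²/n = 271 − 253.5 = 17.5
Sxy = Σxy − (Σx)(Σy)/n = 1035.2 − 956.8 = 78.4
b = Sxy/Sxx = 78.4/17.5 = 4.48
a = ȳ − b·x̄ = 24.533333 − 4.48·6.5 = -4.586667
ŷ(7) = a + b·7 = -4.586667 + 4.48·7 = 26.773333

26.773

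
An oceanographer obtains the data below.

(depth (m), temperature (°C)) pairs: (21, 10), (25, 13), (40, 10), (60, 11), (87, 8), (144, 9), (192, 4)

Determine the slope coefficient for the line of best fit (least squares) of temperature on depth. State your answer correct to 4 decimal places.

-0.0369

n = 7, Σx = 569, Σy = 65, Σxy = 4355, Σx² = 71435
Sxx = Σx² − (Σx)²/n = 71435 − 46251.571429 = 25183.428571
Sxy = Σxy − (Σx)(Σy)/n = 4355 − 5283.571429 = -928.571429
b = Sxy/Sxx = -928.571429/25183.428571 = -0.036872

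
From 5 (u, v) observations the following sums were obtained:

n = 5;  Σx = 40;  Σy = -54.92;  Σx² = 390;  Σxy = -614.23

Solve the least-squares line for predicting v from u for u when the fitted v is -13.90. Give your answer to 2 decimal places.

9.17

Sxx = Σx² − (Σx)²/n = 390 − 320 = 70
Sxy = Σxy − (Σx)(Σy)/n = -614.23 − (-439.36) = -174.87
b = Sxy/Sxx = -174.87/70 = -2.498143
a = ȳ − b·x̄ = -10.984 − (-2.498143)·8 = 9.001143
Set a + b·x = -13.90: x = (-13.90 − 9.001143) / (-2.498143) = 9.167267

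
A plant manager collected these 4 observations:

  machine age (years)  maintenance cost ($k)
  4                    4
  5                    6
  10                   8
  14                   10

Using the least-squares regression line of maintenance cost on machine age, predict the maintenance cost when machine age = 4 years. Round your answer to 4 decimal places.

n = 4, Σx = 33, Σy = 28, Σxy = 266, Σx² = 337
Sxx = Σx² − (Σx)²/n = 337 − 272.25 = 64.75
Sxy = Σxy − (Σx)(Σy)/n = 266 − 231 = 35
b = Sxy/Sxx = 35/64.75 = 0.540541
a = ȳ − b·x̄ = 7 − 0.540541·8.25 = 2.540541
ŷ(4) = a + b·4 = 2.540541 + 0.540541·4 = 4.702703

4.7027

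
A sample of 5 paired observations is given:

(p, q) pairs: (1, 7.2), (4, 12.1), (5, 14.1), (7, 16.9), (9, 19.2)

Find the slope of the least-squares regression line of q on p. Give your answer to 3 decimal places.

n = 5, Σx = 26, Σy = 69.5, Σxy = 417.2, Σx² = 172
Sxx = Σx² − (Σx)²/n = 172 − 135.2 = 36.8
Sxy = Σxy − (Σx)(Σy)/n = 417.2 − 361.4 = 55.8
b = Sxy/Sxx = 55.8/36.8 = 1.516304

1.516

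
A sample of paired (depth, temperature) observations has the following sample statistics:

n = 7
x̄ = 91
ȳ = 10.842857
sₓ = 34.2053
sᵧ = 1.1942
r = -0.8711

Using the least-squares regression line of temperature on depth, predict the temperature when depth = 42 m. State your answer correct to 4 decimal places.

b = r · sᵧ/sₓ = -0.8711 · 1.1942/34.2053 = -0.030412
a = ȳ − b·x̄ = 10.842857 − (-0.030412)·91 = 13.610392
ŷ(42) = a + b·42 = 13.610392 + (-0.030412)·42 = 12.333068

12.3331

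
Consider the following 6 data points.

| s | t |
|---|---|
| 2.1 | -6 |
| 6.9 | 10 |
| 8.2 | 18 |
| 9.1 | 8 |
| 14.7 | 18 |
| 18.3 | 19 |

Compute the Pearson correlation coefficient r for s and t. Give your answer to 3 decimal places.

n = 6, Σx = 59.3, Σy = 67, Σxy = 889.1, Σx² = 753.05, Σy² = 1209
Sxx = Σx² − (Σx)²/n = 753.05 − 586.081667 = 166.968333
Sxy = Σxy − (Σx)(Σy)/n = 889.1 − 662.183333 = 226.916667
Syy = Σy² − (Σy)²/n = 1209 − 748.166667 = 460.833333
r = Sxy/√(Sxx·Syy) = 226.916667/√(76944.573611) = 226.916667/277.388849 = 0.818045

0.818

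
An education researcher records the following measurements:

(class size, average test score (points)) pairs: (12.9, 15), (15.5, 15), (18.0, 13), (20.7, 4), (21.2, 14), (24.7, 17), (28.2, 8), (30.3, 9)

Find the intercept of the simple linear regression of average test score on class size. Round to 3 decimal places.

18.484

n = 8, Σx = 171.5, Σy = 95, Σxy = 1957.8, Σx² = 3932.01
Sxx = Σx² − (Σx)²/n = 3932.01 − 3676.53125 = 255.47875
Sxy = Σxy − (Σx)(Σy)/n = 1957.8 − 2036.5625 = -78.7625
b = Sxy/Sxx = -78.7625/255.47875 = -0.308294
a = ȳ − b·x̄ = 11.875 − (-0.308294)·21.4375 = 18.484047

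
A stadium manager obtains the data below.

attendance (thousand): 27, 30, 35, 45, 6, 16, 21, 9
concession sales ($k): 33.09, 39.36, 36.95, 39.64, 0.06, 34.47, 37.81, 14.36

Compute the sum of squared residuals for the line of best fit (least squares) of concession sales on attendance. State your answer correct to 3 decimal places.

548.117

n = 8, Σx = 189, Σy = 235.74, Σxy = 6626.41, Σx² = 5693, Σy² = 8404.78
Sxx = Σx² − (Σx)²/n = 5693 − 4465.125 = 1227.875
Sxy = Σxy − (Σx)(Σy)/n = 6626.41 − 5569.3575 = 1057.0525
Syy = Σy² − (Σy)²/n = 8404.78 − 6946.66845 = 1458.11155
b = Sxy/Sxx = 1057.0525/1227.875 = 0.860880
SSE = Syy − b·Sxy = 1458.11155 − 0.860880·1057.0525 = 548.116650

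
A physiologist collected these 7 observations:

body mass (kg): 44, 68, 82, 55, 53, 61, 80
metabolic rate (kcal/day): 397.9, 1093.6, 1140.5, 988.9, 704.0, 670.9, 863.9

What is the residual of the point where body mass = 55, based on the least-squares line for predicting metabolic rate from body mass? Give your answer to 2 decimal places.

264.00

n = 7, Σx = 443, Σy = 5859.7, Σxy = 387131.8, Σx² = 29239
Sxx = Σx² − (Σx)²/n = 29239 − 28035.571429 = 1203.428571
Sxy = Σxy − (Σx)(Σy)/n = 387131.8 − 370835.3 = 16296.5
b = Sxy/Sxx = 16296.5/1203.428571 = 13.541726
a = ȳ − b·x̄ = 837.1 − 13.541726·63.285714 = -19.897804
ŷ(55) = -19.897804 + 13.541726·55 = 724.897127
residual = y − ŷ = 988.9 − 724.897127 = 264.002873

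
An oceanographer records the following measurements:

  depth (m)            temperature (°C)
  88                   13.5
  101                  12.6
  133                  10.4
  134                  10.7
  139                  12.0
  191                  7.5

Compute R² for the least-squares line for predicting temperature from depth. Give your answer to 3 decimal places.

n = 6, Σx = 786, Σy = 66.7, Σxy = 8378.1, Σx² = 109392, Σy² = 763.91
Sxx = Σx² − (Σx)²/n = 109392 − 102966 = 6426
Sxy = Σxy − (Σx)(Σy)/n = 8378.1 − 8737.7 = -359.6
Syy = Σy² − (Σy)²/n = 763.91 − 741.481667 = 22.428333
R² = Sxy²/(Sxx·Syy) = (-359.6)²/(6426·22.428333) = 0.897226

0.897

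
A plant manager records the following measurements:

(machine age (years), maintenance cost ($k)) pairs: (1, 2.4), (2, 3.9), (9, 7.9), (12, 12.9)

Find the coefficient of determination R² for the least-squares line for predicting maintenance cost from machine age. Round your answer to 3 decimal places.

0.949

n = 4, Σx = 24, Σy = 27.1, Σxy = 236.1, Σx² = 230, Σy² = 249.79
Sxx = Σx² − (Σx)²/n = 230 − 144 = 86
Sxy = Σxy − (Σx)(Σy)/n = 236.1 − 162.6 = 73.5
Syy = Σy² − (Σy)²/n = 249.79 − 183.6025 = 66.1875
R² = Sxy²/(Sxx·Syy) = (73.5)²/(86·66.1875) = 0.949074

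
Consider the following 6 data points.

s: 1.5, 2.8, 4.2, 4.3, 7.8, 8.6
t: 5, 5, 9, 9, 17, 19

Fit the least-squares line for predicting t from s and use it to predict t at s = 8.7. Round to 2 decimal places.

n = 6, Σx = 29.2, Σy = 64, Σxy = 394, Σx² = 181.02
Sxx = Σx² − (Σx)²/n = 181.02 − 142.106667 = 38.913333
Sxy = Σxy − (Σx)(Σy)/n = 394 − 311.466667 = 82.533333
b = Sxy/Sxx = 82.533333/38.913333 = 2.120953
a = ȳ − b·x̄ = 10.666667 − 2.120953·4.866667 = 0.344698
ŷ(8.7) = a + b·8.7 = 0.344698 + 2.120953·8.7 = 18.796985

18.80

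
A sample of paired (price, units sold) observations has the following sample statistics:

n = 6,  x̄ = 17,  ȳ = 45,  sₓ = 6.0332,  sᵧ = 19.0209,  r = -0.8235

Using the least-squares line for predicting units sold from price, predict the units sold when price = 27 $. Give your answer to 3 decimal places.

19.037

b = r · sᵧ/sₓ = -0.8235 · 19.0209/6.0332 = -2.596253
a = ȳ − b·x̄ = 45 − (-2.596253)·17 = 89.136294
ŷ(27) = a + b·27 = 89.136294 + (-2.596253)·27 = 19.037474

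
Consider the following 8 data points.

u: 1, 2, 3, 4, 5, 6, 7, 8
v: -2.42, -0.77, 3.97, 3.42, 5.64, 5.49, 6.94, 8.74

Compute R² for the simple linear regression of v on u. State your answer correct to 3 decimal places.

n = 8, Σx = 36, Σy = 31.01, Σxy = 201.27, Σx² = 204, Σy² = 220.4075
Sxx = Σx² − (Σx)²/n = 204 − 162 = 42
Sxy = Σxy − (Σx)(Σy)/n = 201.27 − 139.545 = 61.725
Syy = Σy² − (Σy)²/n = 220.4075 − 120.202512 = 100.204988
R² = Sxy²/(Sxx·Syy) = (61.725)²/(42·100.204988) = 0.905281

0.905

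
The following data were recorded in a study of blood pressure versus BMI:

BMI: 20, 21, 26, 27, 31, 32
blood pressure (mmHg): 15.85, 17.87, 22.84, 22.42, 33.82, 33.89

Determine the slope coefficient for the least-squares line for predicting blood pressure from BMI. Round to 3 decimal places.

n = 6, Σx = 157, Σy = 146.69, Σxy = 4024.35, Σx² = 4231
Sxx = Σx² − (Σx)²/n = 4231 − 4108.166667 = 122.833333
Sxy = Σxy − (Σx)(Σy)/n = 4024.35 − 3838.388333 = 185.961667
b = Sxy/Sxx = 185.961667/122.833333 = 1.513935

1.514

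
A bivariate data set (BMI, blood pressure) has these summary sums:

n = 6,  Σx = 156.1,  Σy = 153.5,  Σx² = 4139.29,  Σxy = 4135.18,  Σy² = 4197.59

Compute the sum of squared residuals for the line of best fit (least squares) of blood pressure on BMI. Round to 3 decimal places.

Sxx = Σx² − (Σx)²/n = 4139.29 − 4061.201667 = 78.088333
Sxy = Σxy − (Σx)(Σy)/n = 4135.18 − 3993.558333 = 141.621667
Syy = Σy² − (Σy)²/n = 4197.59 − 3927.041667 = 270.548333
b = Sxy/Sxx = 141.621667/78.088333 = 1.813609
SSE = Syy − b·Sxy = 270.548333 − 1.813609·141.621667 = 13.702072

13.702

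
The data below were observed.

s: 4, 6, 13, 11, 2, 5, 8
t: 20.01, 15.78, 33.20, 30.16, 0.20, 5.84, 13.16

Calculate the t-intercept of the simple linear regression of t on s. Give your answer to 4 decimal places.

-1.6969

n = 7, Σx = 49, Σy = 118.35, Σxy = 1072.96, Σx² = 435
Sxx = Σx² − (Σx)²/n = 435 − 343 = 92
Sxy = Σxy − (Σx)(Σy)/n = 1072.96 − 828.45 = 244.51
b = Sxy/Sxx = 244.51/92 = 2.657717
a = ȳ − b·x̄ = 16.907143 − 2.657717·7 = -1.696879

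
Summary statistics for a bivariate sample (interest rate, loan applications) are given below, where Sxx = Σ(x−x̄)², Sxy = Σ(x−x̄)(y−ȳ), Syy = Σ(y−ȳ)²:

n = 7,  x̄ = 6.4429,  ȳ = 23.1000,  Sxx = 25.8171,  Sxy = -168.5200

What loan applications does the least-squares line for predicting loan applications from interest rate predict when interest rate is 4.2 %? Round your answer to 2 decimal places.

37.74

b = Sxy/Sxx = -168.52/25.8171 = -6.527457
a = ȳ − b·x̄ = 23.1 − (-6.527457)·6.4429 = 65.155750
ŷ(4.2) = a + b·4.2 = 65.155750 + (-6.527457)·4.2 = 37.740432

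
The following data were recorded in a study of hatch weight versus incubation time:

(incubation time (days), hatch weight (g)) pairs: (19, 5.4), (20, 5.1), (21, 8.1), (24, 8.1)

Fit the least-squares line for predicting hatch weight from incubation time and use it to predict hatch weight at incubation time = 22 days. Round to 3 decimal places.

7.275

n = 4, Σx = 84, Σy = 26.7, Σxy = 569.1, Σx² = 1778
Sxx = Σx² − (Σx)²/n = 1778 − 1764 = 14
Sxy = Σxy − (Σx)(Σy)/n = 569.1 − 560.7 = 8.4
b = Sxy/Sxx = 8.4/14 = 0.6
a = ȳ − b·x̄ = 6.675 − 0.6·21 = -5.925
ŷ(22) = a + b·22 = -5.925 + 0.6·22 = 7.275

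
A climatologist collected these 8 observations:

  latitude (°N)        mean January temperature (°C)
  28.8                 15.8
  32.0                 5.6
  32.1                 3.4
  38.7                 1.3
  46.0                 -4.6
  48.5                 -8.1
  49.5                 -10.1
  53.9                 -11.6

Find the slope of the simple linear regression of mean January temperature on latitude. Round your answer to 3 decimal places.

-0.937

n = 8, Σx = 329.5, Σy = -8.3, Σxy = -935.95, Σx² = 14205.25
Sxx = Σx² − (Σx)²/n = 14205.25 − 13571.28125 = 633.96875
Sxy = Σxy − (Σx)(Σy)/n = -935.95 − (-341.85625) = -594.09375
b = Sxy/Sxx = -594.09375/633.96875 = -0.937103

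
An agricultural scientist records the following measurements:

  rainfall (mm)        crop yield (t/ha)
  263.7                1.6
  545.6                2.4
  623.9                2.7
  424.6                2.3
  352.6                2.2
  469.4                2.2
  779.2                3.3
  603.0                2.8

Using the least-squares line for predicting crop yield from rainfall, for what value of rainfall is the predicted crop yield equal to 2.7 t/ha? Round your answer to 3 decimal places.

n = 8, Σx = 4062, Σy = 19.5, Σxy = 10460.63, Σx² = 2252178.18
Sxx = Σx² − (Σx)²/n = 2252178.18 − 2062480.5 = 189697.68
Sxy = Σxy − (Σx)(Σy)/n = 10460.63 − 9901.125 = 559.505
b = Sxy/Sxx = 559.505/189697.68 = 0.002949
a = ȳ − b·x̄ = 2.4375 − 0.002949·507.75 = 0.939914
Set a + b·x = 2.7: x = (2.7 − 0.939914) / 0.002949 = 596.749457

596.749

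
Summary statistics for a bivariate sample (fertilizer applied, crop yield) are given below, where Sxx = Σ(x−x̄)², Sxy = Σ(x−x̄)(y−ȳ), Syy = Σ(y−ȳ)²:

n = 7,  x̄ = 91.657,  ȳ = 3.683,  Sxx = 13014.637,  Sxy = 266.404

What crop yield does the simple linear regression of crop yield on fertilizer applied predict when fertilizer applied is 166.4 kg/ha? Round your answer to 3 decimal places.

5.213

b = Sxy/Sxx = 266.404/13014.637 = 0.020470
a = ȳ − b·x̄ = 3.683 − 0.020470·91.657 = 1.806821
ŷ(166.4) = a + b·166.4 = 1.806821 + 0.020470·166.4 = 5.212957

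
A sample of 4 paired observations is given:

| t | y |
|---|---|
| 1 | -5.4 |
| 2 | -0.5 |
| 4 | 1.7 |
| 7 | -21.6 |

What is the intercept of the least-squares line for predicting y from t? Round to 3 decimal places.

3.633

n = 4, Σx = 14, Σy = -25.8, Σxy = -150.8, Σx² = 70
Sxx = Σx² − (Σx)²/n = 70 − 49 = 21
Sxy = Σxy − (Σx)(Σy)/n = -150.8 − (-90.3) = -60.5
b = Sxy/Sxx = -60.5/21 = -2.880952
a = ȳ − b·x̄ = -6.45 − (-2.880952)·3.5 = 3.633333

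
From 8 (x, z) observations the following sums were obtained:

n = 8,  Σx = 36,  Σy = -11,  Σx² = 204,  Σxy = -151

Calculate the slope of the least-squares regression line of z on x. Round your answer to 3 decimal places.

Sxx = Σx² − (Σx)²/n = 204 − 162 = 42
Sxy = Σxy − (Σx)(Σy)/n = -151 − (-49.5) = -101.5
b = Sxy/Sxx = -101.5/42 = -2.416667

-2.417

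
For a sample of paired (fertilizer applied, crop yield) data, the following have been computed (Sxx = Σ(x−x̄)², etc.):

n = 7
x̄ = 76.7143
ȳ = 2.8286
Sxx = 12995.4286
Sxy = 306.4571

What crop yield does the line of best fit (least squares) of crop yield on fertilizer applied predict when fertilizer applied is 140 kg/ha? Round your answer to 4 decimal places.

b = Sxy/Sxx = 306.4571/12995.4286 = 0.023582
a = ȳ − b·x̄ = 2.8286 − 0.023582·76.7143 = 1.019530
ŷ(140) = a + b·140 = 1.019530 + 0.023582·140 = 4.320998

4.3210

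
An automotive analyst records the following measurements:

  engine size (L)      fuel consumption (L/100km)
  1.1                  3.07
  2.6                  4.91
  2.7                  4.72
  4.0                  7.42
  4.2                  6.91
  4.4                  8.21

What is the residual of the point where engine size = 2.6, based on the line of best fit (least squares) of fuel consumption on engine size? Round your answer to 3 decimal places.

-0.115

n = 6, Σx = 19, Σy = 35.24, Σxy = 123.713, Σx² = 68.26
Sxx = Σx² − (Σx)²/n = 68.26 − 60.166667 = 8.093333
Sxy = Σxy − (Σx)(Σy)/n = 123.713 − 111.593333 = 12.119667
b = Sxy/Sxx = 12.119667/8.093333 = 1.497488
a = ȳ − b·x̄ = 5.873333 − 1.497488·3.166667 = 1.131289
ŷ(2.6) = 1.131289 + 1.497488·2.6 = 5.024757
residual = y − ŷ = 4.91 − 5.024757 = -0.114757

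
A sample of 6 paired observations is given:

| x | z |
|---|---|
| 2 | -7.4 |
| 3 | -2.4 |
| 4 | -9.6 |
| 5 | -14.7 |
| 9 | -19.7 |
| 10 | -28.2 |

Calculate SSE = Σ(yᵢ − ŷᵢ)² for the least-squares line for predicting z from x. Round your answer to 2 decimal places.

53.47

n = 6, Σx = 33, Σy = -82, Σxy = -593.2, Σx² = 235, Σy² = 1552.1
Sxx = Σx² − (Σx)²/n = 235 − 181.5 = 53.5
Sxy = Σxy − (Σx)(Σy)/n = -593.2 − (-451) = -142.2
Syy = Σy² − (Σy)²/n = 1552.1 − 1120.666667 = 431.433333
b = Sxy/Sxx = -142.2/53.5 = -2.657944
SSE = Syy − b·Sxy = 431.433333 − (-2.657944)·(-142.2) = 53.473707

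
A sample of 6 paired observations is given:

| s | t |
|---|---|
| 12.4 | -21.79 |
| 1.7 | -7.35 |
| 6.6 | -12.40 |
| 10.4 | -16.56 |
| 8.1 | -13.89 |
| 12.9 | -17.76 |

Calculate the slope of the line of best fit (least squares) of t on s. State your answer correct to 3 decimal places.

n = 6, Σx = 52.1, Σy = -89.75, Σxy = -878.368, Σx² = 540.39
Sxx = Σx² − (Σx)²/n = 540.39 − 452.401667 = 87.988333
Sxy = Σxy − (Σx)(Σy)/n = -878.368 − (-779.329167) = -99.038833
b = Sxy/Sxx = -99.038833/87.988333 = -1.125591

-1.126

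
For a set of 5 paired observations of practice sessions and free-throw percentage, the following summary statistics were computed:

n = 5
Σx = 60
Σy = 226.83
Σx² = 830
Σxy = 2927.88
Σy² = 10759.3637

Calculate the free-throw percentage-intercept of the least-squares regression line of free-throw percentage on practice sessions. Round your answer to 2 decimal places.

22.90

Sxx = Σx² − (Σx)²/n = 830 − 720 = 110
Sxy = Σxy − (Σx)(Σy)/n = 2927.88 − 2721.96 = 205.92
b = Sxy/Sxx = 205.92/110 = 1.872
a = ȳ − b·x̄ = 45.366 − 1.872·12 = 22.902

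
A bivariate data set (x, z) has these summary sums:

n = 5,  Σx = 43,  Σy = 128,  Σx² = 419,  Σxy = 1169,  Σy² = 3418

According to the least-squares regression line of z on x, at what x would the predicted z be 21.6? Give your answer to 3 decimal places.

Sxx = Σx² − (Σx)²/n = 419 − 369.8 = 49.2
Sxy = Σxy − (Σx)(Σy)/n = 1169 − 1100.8 = 68.2
b = Sxy/Sxx = 68.2/49.2 = 1.386179
a = ȳ − b·x̄ = 25.6 − 1.386179·8.6 = 13.678862
Set a + b·x = 21.6: x = (21.6 − 13.678862) / 1.386179 = 5.714370

5.714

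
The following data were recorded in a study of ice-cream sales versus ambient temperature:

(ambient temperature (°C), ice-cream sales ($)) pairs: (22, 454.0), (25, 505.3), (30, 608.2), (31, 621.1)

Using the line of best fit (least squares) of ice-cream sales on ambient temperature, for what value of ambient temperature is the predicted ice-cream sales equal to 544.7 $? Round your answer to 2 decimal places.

n = 4, Σx = 108, Σy = 2188.6, Σxy = 60120.6, Σx² = 2970
Sxx = Σx² − (Σx)²/n = 2970 − 2916 = 54
Sxy = Σxy − (Σx)(Σy)/n = 60120.6 − 59092.2 = 1028.4
b = Sxy/Sxx = 1028.4/54 = 19.044444
a = ȳ − b·x̄ = 547.15 − 19.044444·27 = 32.95
Set a + b·x = 544.7: x = (544.7 − 32.95) / 19.044444 = 26.871354

26.87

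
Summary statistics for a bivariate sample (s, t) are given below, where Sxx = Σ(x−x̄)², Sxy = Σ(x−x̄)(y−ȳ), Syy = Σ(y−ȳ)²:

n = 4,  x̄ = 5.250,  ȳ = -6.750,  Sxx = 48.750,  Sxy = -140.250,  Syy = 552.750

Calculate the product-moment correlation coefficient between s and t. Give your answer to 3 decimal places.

r = Sxy/√(Sxx·Syy) = -140.25/√(26946.5625) = -140.25/164.154082 = -0.854380

-0.854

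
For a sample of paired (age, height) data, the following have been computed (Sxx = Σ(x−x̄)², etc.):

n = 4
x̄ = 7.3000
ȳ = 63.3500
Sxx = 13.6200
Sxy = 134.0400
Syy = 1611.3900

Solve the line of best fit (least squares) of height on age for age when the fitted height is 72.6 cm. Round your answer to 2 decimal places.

8.24

b = Sxy/Sxx = 134.04/13.62 = 9.841410
a = ȳ − b·x̄ = 63.35 − 9.841410·7.3 = -8.492291
Set a + b·x = 72.6: x = (72.6 − (-8.492291)) / 9.841410 = 8.239906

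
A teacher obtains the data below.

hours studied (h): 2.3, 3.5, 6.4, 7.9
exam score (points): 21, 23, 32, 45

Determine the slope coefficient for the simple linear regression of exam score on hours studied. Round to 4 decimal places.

4.0726

n = 4, Σx = 20.1, Σy = 121, Σxy = 689.1, Σx² = 120.91
Sxx = Σx² − (Σx)²/n = 120.91 − 101.0025 = 19.9075
Sxy = Σxy − (Σx)(Σy)/n = 689.1 − 608.025 = 81.075
b = Sxy/Sxx = 81.075/19.9075 = 4.072586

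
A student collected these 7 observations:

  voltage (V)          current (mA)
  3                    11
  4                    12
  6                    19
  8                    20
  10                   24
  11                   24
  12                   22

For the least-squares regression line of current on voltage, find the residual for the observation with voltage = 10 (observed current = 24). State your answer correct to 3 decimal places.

1.883

n = 7, Σx = 54, Σy = 132, Σxy = 1123, Σx² = 490
Sxx = Σx² − (Σx)²/n = 490 − 416.571429 = 73.428571
Sxy = Σxy − (Σx)(Σy)/n = 1123 − 1018.285714 = 104.714286
b = Sxy/Sxx = 104.714286/73.428571 = 1.426070
a = ȳ − b·x̄ = 18.857143 − 1.426070·7.714286 = 7.856031
ŷ(10) = 7.856031 + 1.426070·10 = 22.116732
residual = y − ŷ = 24 − 22.116732 = 1.883268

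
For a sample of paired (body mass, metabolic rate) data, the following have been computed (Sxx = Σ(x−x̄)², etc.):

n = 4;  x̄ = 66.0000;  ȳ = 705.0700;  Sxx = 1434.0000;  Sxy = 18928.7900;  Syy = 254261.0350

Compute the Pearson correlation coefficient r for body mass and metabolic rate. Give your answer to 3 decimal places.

r = Sxy/√(Sxx·Syy) = 18928.79/√(364610324.19) = 18928.79/19094.772169 = 0.991307

0.991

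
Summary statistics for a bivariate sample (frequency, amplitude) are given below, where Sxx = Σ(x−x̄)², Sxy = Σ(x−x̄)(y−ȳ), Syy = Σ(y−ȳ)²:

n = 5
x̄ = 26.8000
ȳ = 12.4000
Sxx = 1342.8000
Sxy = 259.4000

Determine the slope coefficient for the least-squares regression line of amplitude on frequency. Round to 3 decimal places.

b = Sxy/Sxx = 259.4/1342.8 = 0.193178

0.193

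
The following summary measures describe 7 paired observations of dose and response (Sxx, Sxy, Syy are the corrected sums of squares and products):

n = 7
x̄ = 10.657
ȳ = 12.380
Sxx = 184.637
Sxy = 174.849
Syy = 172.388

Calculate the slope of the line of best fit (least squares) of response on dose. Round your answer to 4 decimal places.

b = Sxy/Sxx = 174.849/184.637 = 0.946988

0.9470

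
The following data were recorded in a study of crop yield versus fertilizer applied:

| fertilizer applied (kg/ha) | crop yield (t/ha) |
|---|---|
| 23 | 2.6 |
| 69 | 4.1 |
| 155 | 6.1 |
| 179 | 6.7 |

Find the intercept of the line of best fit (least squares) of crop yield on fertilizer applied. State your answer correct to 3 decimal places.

2.139

n = 4, Σx = 426, Σy = 19.5, Σxy = 2487.5, Σx² = 61356
Sxx = Σx² − (Σx)²/n = 61356 − 45369 = 15987
Sxy = Σxy − (Σx)(Σy)/n = 2487.5 − 2076.75 = 410.75
b = Sxy/Sxx = 410.75/15987 = 0.025693
a = ȳ − b·x̄ = 4.875 − 0.025693·106.5 = 2.138722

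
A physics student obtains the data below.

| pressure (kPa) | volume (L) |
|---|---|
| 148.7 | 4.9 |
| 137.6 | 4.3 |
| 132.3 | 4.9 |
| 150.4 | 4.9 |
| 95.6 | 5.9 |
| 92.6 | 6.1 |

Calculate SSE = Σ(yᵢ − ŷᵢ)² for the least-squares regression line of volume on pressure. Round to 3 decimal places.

0.554

n = 6, Σx = 757.2, Σy = 31, Σxy = 3834.44, Σx² = 98883.02, Σy² = 162.54
Sxx = Σx² − (Σx)²/n = 98883.02 − 95558.64 = 3324.38
Sxy = Σxy − (Σx)(Σy)/n = 3834.44 − 3912.2 = -77.76
Syy = Σy² − (Σy)²/n = 162.54 − 160.166667 = 2.373333
b = Sxy/Sxx = -77.76/3324.38 = -0.023391
SSE = Syy − b·Sxy = 2.373333 − (-0.023391)·(-77.76) = 0.554463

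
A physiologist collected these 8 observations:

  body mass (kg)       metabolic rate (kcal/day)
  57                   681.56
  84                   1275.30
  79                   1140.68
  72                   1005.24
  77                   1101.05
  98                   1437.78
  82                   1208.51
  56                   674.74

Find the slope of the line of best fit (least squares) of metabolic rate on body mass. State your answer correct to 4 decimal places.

n = 8, Σx = 605, Σy = 8524.86, Σxy = 671031.67, Σx² = 47123
Sxx = Σx² − (Σx)²/n = 47123 − 45753.125 = 1369.875
Sxy = Σxy − (Σx)(Σy)/n = 671031.67 − 644692.5375 = 26339.1325
b = Sxy/Sxx = 26339.1325/1369.875 = 19.227398

19.2274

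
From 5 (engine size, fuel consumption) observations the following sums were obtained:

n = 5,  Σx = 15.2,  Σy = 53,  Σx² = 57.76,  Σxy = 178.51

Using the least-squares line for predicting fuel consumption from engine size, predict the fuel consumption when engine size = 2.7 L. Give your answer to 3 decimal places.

10.088

Sxx = Σx² − (Σx)²/n = 57.76 − 46.208 = 11.552
Sxy = Σxy − (Σx)(Σy)/n = 178.51 − 161.12 = 17.39
b = Sxy/Sxx = 17.39/11.552 = 1.505367
a = ȳ − b·x̄ = 10.6 − 1.505367·3.04 = 6.023684
ŷ(2.7) = a + b·2.7 = 6.023684 + 1.505367·2.7 = 10.088175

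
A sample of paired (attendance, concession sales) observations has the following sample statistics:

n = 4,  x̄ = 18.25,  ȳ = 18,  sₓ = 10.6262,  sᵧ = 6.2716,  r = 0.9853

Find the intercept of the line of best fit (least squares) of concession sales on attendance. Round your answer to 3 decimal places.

7.387

b = r · sᵧ/sₓ = 0.9853 · 6.2716/10.6262 = 0.581526
a = ȳ − b·x̄ = 18 − 0.581526·18.25 = 7.387158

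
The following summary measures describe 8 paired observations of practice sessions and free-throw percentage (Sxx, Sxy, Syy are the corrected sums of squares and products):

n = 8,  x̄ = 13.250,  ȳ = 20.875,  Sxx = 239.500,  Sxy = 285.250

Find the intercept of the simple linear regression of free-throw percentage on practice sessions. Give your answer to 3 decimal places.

b = Sxy/Sxx = 285.25/239.5 = 1.191023
a = ȳ − b·x̄ = 20.875 − 1.191023·13.25 = 5.093946

5.094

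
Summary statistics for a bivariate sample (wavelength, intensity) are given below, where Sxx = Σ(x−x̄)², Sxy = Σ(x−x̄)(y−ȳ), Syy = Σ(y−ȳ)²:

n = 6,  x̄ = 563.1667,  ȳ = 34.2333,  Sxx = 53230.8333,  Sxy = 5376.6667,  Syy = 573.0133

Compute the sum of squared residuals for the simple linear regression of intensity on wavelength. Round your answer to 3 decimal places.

29.934

b = Sxy/Sxx = 5376.6667/53230.8333 = 0.101007
SSE = Syy − b·Sxy = 573.0133 − 0.101007·5376.6667 = 29.934355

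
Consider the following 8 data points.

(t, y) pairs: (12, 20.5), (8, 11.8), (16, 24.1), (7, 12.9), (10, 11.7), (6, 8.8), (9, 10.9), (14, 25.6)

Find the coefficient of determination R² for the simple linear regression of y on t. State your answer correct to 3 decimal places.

n = 8, Σx = 82, Σy = 126.3, Σxy = 1442.6, Σx² = 926, Σy² = 2295.21
Sxx = Σx² − (Σx)²/n = 926 − 840.5 = 85.5
Sxy = Σxy − (Σx)(Σy)/n = 1442.6 − 1294.575 = 148.025
Syy = Σy² − (Σy)²/n = 2295.21 − 1993.96125 = 301.24875
R² = Sxy²/(Sxx·Syy) = (148.025)²/(85.5·301.24875) = 0.850705

0.851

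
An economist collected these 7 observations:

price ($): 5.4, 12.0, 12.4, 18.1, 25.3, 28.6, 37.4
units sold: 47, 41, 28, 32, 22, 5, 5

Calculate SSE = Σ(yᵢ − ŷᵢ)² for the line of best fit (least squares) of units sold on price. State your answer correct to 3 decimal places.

n = 7, Σx = 139.2, Σy = 180, Σxy = 2558.8, Σx² = 3511.34, Σy² = 6232
Sxx = Σx² − (Σx)²/n = 3511.34 − 2768.091429 = 743.248571
Sxy = Σxy − (Σx)(Σy)/n = 2558.8 − 3579.428571 = -1020.628571
Syy = Σy² − (Σy)²/n = 6232 − 4628.571429 = 1603.428571
b = Sxy/Sxx = -1020.628571/743.248571 = -1.373200
SSE = Syy − b·Sxy = 1603.428571 − (-1.373200)·(-1020.628571) = 201.901921

201.902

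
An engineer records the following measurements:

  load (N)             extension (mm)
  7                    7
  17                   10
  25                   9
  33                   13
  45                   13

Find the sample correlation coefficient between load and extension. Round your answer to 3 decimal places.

n = 5, Σx = 127, Σy = 52, Σxy = 1458, Σx² = 4077, Σy² = 568
Sxx = Σx² − (Σx)²/n = 4077 − 3225.8 = 851.2
Sxy = Σxy − (Σx)(Σy)/n = 1458 − 1320.8 = 137.2
Syy = Σy² − (Σy)²/n = 568 − 540.8 = 27.2
r = Sxy/√(Sxx·Syy) = 137.2/√(23152.64) = 137.2/152.159916 = 0.901683

0.902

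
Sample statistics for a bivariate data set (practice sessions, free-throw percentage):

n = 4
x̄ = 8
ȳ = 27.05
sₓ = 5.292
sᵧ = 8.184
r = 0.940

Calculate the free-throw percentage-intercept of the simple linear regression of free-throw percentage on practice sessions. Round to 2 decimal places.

b = r · sᵧ/sₓ = 0.94 · 8.184/5.292 = 1.453696
a = ȳ − b·x̄ = 27.05 − 1.453696·8 = 15.420431

15.42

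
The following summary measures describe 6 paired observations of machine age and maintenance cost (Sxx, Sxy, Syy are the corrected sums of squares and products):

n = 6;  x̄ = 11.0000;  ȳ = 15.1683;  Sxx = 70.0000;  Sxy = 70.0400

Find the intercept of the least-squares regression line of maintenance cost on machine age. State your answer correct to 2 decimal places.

b = Sxy/Sxx = 70.04/70 = 1.000571
a = ȳ − b·x̄ = 15.1683 − 1.000571·11 = 4.162014

4.16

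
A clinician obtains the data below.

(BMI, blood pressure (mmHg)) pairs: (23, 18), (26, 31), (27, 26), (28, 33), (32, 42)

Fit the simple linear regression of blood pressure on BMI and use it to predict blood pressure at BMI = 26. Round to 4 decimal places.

n = 5, Σx = 136, Σy = 150, Σxy = 4190, Σx² = 3742
Sxx = Σx² − (Σx)²/n = 3742 − 3699.2 = 42.8
Sxy = Σxy − (Σx)(Σy)/n = 4190 − 4080 = 110
b = Sxy/Sxx = 110/42.8 = 2.570093
a = ȳ − b·x̄ = 30 − 2.570093·27.2 = -39.906542
ŷ(26) = a + b·26 = -39.906542 + 2.570093·26 = 26.915888

26.9159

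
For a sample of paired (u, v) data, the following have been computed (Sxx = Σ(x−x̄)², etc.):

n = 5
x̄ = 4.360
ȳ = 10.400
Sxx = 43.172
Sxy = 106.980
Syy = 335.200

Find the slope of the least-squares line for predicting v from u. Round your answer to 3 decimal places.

2.478

b = Sxy/Sxx = 106.98/43.172 = 2.477995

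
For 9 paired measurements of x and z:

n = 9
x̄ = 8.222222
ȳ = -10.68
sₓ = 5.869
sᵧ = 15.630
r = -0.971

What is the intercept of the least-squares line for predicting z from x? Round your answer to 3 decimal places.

b = r · sᵧ/sₓ = -0.971 · 15.63/5.869 = -2.585914
a = ȳ − b·x̄ = -10.68 − (-2.585914)·8.222222 = 10.581960

10.582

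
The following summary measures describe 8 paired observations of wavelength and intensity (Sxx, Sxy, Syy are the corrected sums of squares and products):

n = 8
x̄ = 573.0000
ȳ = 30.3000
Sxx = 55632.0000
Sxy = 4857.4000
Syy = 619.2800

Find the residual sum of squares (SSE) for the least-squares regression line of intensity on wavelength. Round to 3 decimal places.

195.166

b = Sxy/Sxx = 4857.4/55632 = 0.087313
SSE = Syy − b·Sxy = 619.28 − 0.087313·4857.4 = 195.165556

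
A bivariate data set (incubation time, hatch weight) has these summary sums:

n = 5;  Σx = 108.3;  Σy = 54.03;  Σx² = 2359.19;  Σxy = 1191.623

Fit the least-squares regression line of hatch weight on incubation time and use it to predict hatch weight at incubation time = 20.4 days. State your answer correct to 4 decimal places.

Sxx = Σx² − (Σx)²/n = 2359.19 − 2345.778 = 13.412
Sxy = Σxy − (Σx)(Σy)/n = 1191.623 − 1170.2898 = 21.3332
b = Sxy/Sxx = 21.3332/13.412 = 1.590605
a = ȳ − b·x̄ = 10.806 − 1.590605·21.66 = -23.646514
ŷ(20.4) = a + b·20.4 = -23.646514 + 1.590605·20.4 = 8.801837

8.8018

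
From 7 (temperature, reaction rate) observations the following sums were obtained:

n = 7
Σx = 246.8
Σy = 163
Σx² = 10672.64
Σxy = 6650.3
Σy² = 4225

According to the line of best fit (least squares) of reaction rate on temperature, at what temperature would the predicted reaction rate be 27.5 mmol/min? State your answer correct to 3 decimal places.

44.453

Sxx = Σx² − (Σx)²/n = 10672.64 − 8701.462857 = 1971.177143
Sxy = Σxy − (Σx)(Σy)/n = 6650.3 − 5746.914286 = 903.385714
b = Sxy/Sxx = 903.385714/1971.177143 = 0.458298
a = ȳ − b·x̄ = 23.285714 − 0.458298·35.257143 = 7.127451
Set a + b·x = 27.5: x = (27.5 − 7.127451) / 0.458298 = 44.452665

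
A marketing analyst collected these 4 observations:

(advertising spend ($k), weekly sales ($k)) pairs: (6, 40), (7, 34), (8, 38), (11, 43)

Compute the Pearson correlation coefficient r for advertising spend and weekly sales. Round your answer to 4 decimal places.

0.6131

n = 4, Σx = 32, Σy = 155, Σxy = 1255, Σx² = 270, Σy² = 6049
Sxx = Σx² − (Σx)²/n = 270 − 256 = 14
Sxy = Σxy − (Σx)(Σy)/n = 1255 − 1240 = 15
Syy = Σy² − (Σy)²/n = 6049 − 6006.25 = 42.75
r = Sxy/√(Sxx·Syy) = 15/√(598.5) = 15/24.464260 = 0.613139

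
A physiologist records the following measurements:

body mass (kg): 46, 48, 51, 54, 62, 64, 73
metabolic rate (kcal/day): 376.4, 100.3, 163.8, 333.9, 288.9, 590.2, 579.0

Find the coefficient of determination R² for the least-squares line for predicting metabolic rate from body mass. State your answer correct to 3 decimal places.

n = 7, Σx = 398, Σy = 2432.5, Σxy = 146464.8, Σx² = 23206, Σy² = 1057096.95
Sxx = Σx² − (Σx)²/n = 23206 − 22629.142857 = 576.857143
Sxy = Σxy − (Σx)(Σy)/n = 146464.8 − 138305 = 8159.8
Syy = Σy² − (Σy)²/n = 1057096.95 − 845293.75 = 211803.2
R² = Sxy²/(Sxx·Syy) = (8159.8)²/(576.857143·211803.2) = 0.544952

0.545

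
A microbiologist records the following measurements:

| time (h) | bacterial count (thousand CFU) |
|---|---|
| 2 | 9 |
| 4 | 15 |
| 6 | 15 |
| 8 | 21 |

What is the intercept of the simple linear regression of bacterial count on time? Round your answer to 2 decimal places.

6.00

n = 4, Σx = 20, Σy = 60, Σxy = 336, Σx² = 120
Sxx = Σx² − (Σx)²/n = 120 − 100 = 20
Sxy = Σxy − (Σx)(Σy)/n = 336 − 300 = 36
b = Sxy/Sxx = 36/20 = 1.8
a = ȳ − b·x̄ = 15 − 1.8·5 = 6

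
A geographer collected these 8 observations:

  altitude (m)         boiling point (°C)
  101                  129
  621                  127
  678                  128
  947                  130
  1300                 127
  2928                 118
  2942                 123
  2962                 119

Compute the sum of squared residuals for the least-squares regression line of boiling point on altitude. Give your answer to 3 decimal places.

26.230

n = 8, Σx = 12479, Σy = 1001, Σxy = 1526738, Σx² = 29444327, Σy² = 125397
Sxx = Σx² − (Σx)²/n = 29444327 − 19465680.125 = 9978646.875
Sxy = Σxy − (Σx)(Σy)/n = 1526738 − 1561434.875 = -34696.875
Syy = Σy² − (Σy)²/n = 125397 − 125250.125 = 146.875
b = Sxy/Sxx = -34696.875/9978646.875 = -0.003477
SSE = Syy − b·Sxy = 146.875 − (-0.003477)·(-34696.875) = 26.230072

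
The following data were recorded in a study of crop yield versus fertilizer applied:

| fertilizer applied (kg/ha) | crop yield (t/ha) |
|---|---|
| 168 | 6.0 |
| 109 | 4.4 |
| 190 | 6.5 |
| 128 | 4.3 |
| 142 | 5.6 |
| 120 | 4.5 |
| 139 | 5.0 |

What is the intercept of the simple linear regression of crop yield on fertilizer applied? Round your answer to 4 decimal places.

1.0516

n = 7, Σx = 996, Σy = 36.3, Σxy = 5303.2, Σx² = 146474
Sxx = Σx² − (Σx)²/n = 146474 − 141716.571429 = 4757.428571
Sxy = Σxy − (Σx)(Σy)/n = 5303.2 − 5164.971429 = 138.228571
b = Sxy/Sxx = 138.228571/4757.428571 = 0.029055
a = ȳ − b·x̄ = 5.185714 − 0.029055·142.285714 = 1.051558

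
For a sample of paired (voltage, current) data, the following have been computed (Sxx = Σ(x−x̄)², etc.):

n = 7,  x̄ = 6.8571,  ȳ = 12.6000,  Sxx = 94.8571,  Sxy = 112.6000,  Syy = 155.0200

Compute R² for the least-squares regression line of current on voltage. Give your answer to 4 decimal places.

R² = Sxy²/(Sxx·Syy) = (112.6)²/(94.8571·155.02) = 0.862222

0.8622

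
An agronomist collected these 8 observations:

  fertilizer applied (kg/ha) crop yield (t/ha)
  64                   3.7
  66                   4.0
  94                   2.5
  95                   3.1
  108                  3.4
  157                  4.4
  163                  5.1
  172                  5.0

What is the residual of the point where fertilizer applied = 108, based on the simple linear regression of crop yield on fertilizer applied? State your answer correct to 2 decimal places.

-0.40

n = 8, Σx = 919, Σy = 31.2, Σxy = 3779.6, Σx² = 118779
Sxx = Σx² − (Σx)²/n = 118779 − 105570.125 = 13208.875
Sxy = Σxy − (Σx)(Σy)/n = 3779.6 − 3584.1 = 195.5
b = Sxy/Sxx = 195.5/13208.875 = 0.014801
a = ȳ − b·x̄ = 3.9 − 0.014801·114.875 = 2.199775
ŷ(108) = 2.199775 + 0.014801·108 = 3.798245
residual = y − ŷ = 3.4 − 3.798245 = -0.398245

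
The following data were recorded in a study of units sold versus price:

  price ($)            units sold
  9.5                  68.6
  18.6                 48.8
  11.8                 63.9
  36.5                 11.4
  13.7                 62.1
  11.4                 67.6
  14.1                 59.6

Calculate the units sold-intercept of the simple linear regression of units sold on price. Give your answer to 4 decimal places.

n = 7, Σx = 115.6, Σy = 382, Σxy = 5191.27, Σx² = 2424.16
Sxx = Σx² − (Σx)²/n = 2424.16 − 1909.051429 = 515.108571
Sxy = Σxy − (Σx)(Σy)/n = 5191.27 − 6308.457143 = -1117.187143
b = Sxy/Sxx = -1117.187143/515.108571 = -2.168838
a = ȳ − b·x̄ = 54.571429 − (-2.168838)·16.514286 = 90.388242

90.3882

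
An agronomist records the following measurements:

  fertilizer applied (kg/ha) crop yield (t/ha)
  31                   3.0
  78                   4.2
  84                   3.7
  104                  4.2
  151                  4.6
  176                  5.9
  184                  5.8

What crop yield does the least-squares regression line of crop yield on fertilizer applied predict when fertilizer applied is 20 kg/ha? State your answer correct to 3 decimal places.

n = 7, Σx = 808, Σy = 31.4, Σxy = 3968.4, Σx² = 112550
Sxx = Σx² − (Σx)²/n = 112550 − 93266.285714 = 19283.714286
Sxy = Σxy − (Σx)(Σy)/n = 3968.4 − 3624.457143 = 343.942857
b = Sxy/Sxx = 343.942857/19283.714286 = 0.017836
a = ȳ − b·x̄ = 4.485714 − 0.017836·115.428571 = 2.426939
ŷ(20) = a + b·20 = 2.426939 + 0.017836·20 = 2.783658

2.784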